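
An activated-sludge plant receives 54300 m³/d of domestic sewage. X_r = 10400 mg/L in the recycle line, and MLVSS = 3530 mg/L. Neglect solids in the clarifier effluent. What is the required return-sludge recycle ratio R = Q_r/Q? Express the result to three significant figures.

R = Q_r/Q = X/(X_r − X) = 3530 / (10400 − 3530) = 0.5138.

R ≈ 0.514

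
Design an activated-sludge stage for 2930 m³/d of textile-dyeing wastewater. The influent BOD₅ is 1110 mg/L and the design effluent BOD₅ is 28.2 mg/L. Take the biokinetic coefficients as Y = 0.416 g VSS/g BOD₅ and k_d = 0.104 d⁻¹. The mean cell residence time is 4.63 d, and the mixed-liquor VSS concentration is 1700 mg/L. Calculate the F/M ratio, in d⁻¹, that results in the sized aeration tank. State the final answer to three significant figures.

From the SRT design equation V = Y Q (S₀−S) θ_c / [X (1 + k_d θ_c)] = 0.416 × 2930 × (1110 − 28.2) × 4.63 / [1700 × (1 + 0.104 × 4.63)] = 6.11×10^6 / 2519 = 2424 m³.
Food-to-microorganism ratio F/M = Q S₀ / (V X) = 2930 × 1110 / (2424 × 1700) = 0.7892 d⁻¹.

F/M ≈ 0.789 d⁻¹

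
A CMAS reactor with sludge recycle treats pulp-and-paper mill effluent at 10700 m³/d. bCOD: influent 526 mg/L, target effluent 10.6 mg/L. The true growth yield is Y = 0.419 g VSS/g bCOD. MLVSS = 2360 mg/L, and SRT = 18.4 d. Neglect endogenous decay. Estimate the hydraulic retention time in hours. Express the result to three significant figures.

τ ≈ 40.4 h

Biomass mass balance (decay neglected): V·X = Y·Q·(S₀ − S)·θ_c, so V = 0.419 × 10700 × (526 − 10.6) × 18.4 / 2360 = 18016 m³.
τ = V/Q = 18016/10700 = 1.684 d, or 40.41 h.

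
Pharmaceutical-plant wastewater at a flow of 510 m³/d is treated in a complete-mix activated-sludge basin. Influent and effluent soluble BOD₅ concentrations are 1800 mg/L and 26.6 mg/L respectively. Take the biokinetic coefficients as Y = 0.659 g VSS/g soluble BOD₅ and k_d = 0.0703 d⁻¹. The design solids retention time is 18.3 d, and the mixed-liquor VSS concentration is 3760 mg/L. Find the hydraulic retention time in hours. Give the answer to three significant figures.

τ ≈ 59.7 h

From the SRT design equation V = Y Q (S₀−S) θ_c / [X (1 + k_d θ_c)] = 0.659 × 510 × (1800 − 26.6) × 18.3 / [3760 × (1 + 0.0703 × 18.3)] = 1.09×10^7 / 8597 = 1269 m³.
HRT = V/Q = 1269 m³ / 510 m³·d⁻¹ = 2.488 d × 24 = 59.70 h.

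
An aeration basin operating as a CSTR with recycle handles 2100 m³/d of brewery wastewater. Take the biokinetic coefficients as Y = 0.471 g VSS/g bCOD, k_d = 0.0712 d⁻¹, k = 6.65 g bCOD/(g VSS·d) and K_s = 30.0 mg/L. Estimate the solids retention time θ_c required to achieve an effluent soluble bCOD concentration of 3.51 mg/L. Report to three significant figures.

θ_c ≈ 3.89 d

At the target effluent, Y k S/(K_s+S) = 0.471×6.65×3.51/33.51 = 0.3281 d⁻¹.
θ_c = 1/(μ − k_d) = 1/(0.3281 − 0.0712) = 1/0.2569 = 3.893 d.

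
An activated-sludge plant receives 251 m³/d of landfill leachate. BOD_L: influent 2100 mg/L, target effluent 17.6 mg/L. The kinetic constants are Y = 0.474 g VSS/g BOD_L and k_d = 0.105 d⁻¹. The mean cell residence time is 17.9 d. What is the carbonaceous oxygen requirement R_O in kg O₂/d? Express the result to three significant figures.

R_O ≈ 401 kg O₂/d

Correct the yield for decay: Y_obs = Y/(1 + k_d θ_c) = 0.474 / (1 + 0.105 × 17.9) = 0.474 / 2.879 = 0.1646.
Mass of BOD_L removed per day: Q(S₀ − S) = 251 × 2082 g/m³ = 522.7 kg/d.
P_X = Y_obs·Q·(S₀ − S) = 0.1646 × 522.7 = 86.04 kg VSS/d.
Carbonaceous O₂ demand = substrate oxidised − cell-mass equivalent = 522.7 − 1.42 × 86.04 = 400.5 kg O₂/d.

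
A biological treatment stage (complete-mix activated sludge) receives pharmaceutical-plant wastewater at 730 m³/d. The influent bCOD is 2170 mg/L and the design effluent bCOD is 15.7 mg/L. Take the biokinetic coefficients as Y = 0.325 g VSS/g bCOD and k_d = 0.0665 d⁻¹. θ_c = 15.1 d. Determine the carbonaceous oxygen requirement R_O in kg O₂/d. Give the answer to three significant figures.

R_O ≈ 1210 kg O₂/d

The observed yield is Y_obs = Y/(1 + k_d·θ_c) = 0.325 / (1 + 0.0665 × 15.1) = 0.325 / 2.004 = 0.1622 g VSS per g bCOD removed.
Substrate removed = Q·(S₀ − S) = 730 m³/d × (2170 − 15.7) g/m³ = 1.57×10^6 g/d = 1573 kg/d.
Net sludge production P_X = 0.1622 × 1573 = 255.0 kg VSS/d.
R_O = Q·(S₀ − S) − 1.42·P_X = 1573 − 1.42 × 255.0 = 1211 kg O₂/d.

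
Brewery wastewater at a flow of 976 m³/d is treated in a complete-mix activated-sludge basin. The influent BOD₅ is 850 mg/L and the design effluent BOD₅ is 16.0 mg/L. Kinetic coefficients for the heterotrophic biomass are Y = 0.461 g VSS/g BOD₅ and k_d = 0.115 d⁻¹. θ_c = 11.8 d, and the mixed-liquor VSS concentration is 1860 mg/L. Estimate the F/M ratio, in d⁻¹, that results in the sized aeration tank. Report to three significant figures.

F/M ≈ 0.442 d⁻¹

From the SRT design equation V = Y Q (S₀−S) θ_c / [X (1 + k_d θ_c)] = 0.461 × 976 × (850 − 16.0) × 11.8 / [1860 × (1 + 0.115 × 11.8)] = 4.43×10^6 / 4384 = 1010 m³.
F/M = applied load / biomass = Q·S₀/(V·X) = 976 × 850 / (1010 × 1860) = 0.4416 d⁻¹.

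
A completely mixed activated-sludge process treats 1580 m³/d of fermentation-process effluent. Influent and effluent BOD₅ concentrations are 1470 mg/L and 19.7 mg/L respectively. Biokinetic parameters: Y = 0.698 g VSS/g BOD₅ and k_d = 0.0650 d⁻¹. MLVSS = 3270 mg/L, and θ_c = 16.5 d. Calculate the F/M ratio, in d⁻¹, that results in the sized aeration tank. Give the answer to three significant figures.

Rearranging the biomass balance for a CMAS with decay, V = Y·Q·ΔS·θ_c / [X·(1+k_d θ_c)] = 0.698 × 1580 × (1470 − 19.7) × 16.5 / [3270 × (1 + 0.0650 × 16.5)] = 2.64×10^7 / 6777 = 3894 m³.
Food-to-microorganism ratio F/M = Q S₀ / (V X) = 1580 × 1470 / (3894 × 3270) = 0.1824 d⁻¹.

F/M ≈ 0.182 d⁻¹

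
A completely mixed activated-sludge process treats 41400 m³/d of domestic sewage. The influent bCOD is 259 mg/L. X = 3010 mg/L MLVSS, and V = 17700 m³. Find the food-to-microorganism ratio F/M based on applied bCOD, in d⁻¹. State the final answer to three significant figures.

F/M ≈ 0.201 d⁻¹

Food-to-microorganism ratio F/M = Q S₀ / (V X) = 41400 × 259 / (17700 × 3010) = 0.2013 d⁻¹.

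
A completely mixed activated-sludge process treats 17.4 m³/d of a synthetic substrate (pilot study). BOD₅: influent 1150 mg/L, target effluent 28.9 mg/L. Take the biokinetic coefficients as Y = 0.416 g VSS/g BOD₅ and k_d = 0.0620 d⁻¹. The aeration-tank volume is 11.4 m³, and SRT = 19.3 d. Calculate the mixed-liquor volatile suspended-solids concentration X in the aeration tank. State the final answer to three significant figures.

X ≈ 6250 mg/L

From V·X·(1 + k_d·θ_c) = Y·Q·(S₀ − S)·θ_c: X = 0.416 × 17.4 × (1150 − 28.9) × 19.3 / [11.4 × (1 + 0.0620 × 19.3)] = 6254 mg/L.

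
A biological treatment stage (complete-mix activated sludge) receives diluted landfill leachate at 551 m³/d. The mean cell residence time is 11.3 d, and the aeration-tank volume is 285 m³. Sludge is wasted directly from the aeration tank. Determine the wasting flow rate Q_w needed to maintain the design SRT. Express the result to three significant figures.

Q_w ≈ 25.2 m³/d

With mixed-liquor wasting, θ_c = V/Q_w, so Q_w = V/θ_c = 285.0/11.3 = 25.22 m³/d.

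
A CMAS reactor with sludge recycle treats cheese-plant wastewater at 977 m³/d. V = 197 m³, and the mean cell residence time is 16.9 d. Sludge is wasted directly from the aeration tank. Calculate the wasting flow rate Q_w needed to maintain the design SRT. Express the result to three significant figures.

Q_w ≈ 11.7 m³/d

Wasting from the aeration tank: Q_w = V / θ_c = 197.0 / 16.9 = 11.66 m³/d.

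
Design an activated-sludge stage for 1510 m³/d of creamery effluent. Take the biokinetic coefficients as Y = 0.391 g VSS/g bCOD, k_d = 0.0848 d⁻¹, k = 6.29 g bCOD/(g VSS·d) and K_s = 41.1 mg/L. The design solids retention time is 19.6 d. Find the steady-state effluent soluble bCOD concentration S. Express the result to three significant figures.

S ≈ 2.40 mg/L

From the Monod/SRT balance for a CMAS, S = K_s·(1+k_d θ_c)/[θ_c·(Y k − k_d) − 1] = 41.1 × (1 + 0.0848 × 19.6) / [19.6 × (0.391 × 6.29 − 0.0848) − 1] = 109.4 / 45.54 = 2.402 mg/L.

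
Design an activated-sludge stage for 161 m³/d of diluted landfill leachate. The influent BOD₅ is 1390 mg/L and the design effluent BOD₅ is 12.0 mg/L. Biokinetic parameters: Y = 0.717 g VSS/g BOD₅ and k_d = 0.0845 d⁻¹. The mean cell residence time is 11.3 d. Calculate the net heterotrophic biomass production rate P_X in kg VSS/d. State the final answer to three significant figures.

P_X ≈ 81.4 kg VSS/d

Y_obs = Y / (1 + k_d θ_c) = 0.717 / (1 + 0.0845 × 11.3) = 0.717 / 1.955 = 0.3668.
Q·(S₀ − S) = 161 × (1390 − 12.0) × 10⁻³ = 221.9 kg/d removed.
Biomass produced: P_X = Y_obs·Q·ΔS = 0.3668 × 221.9 ≈ 81.37 kg VSS/d.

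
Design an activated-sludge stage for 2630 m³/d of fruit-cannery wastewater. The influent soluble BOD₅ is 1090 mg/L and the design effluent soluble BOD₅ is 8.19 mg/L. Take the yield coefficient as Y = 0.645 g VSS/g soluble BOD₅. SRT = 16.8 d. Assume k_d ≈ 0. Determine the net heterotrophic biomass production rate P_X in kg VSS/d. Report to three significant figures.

With endogenous decay neglected, the observed yield equals the true yield: Y_obs = Y = 0.645 g VSS/g soluble BOD₅.
Mass of soluble BOD₅ removed per day: Q(S₀ − S) = 2630 × 1082 g/m³ = 2845 kg/d.
So the net sludge growth is P_X = 0.6450 × 2845 = 1835 kg VSS/d.

P_X ≈ 1840 kg VSS/d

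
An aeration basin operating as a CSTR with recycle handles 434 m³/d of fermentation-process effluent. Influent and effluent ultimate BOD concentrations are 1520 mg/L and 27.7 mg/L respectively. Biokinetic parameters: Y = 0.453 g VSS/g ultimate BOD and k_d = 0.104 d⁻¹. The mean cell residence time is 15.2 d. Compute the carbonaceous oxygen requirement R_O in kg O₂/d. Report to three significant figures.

Observed yield with endogenous decay: Y_obs = Y / (1 + k_d·θ_c) = 0.453 / (1 + 0.104 × 15.2) = 0.453 / 2.581 = 0.1755 g VSS/g ultimate BOD.
ΔS = 1520 − 27.7 = 1492 mg/L, so the substrate removal rate is 434 × 1492/1000 = 647.7 kg ultimate BOD/d.
Net sludge production P_X = 0.1755 × 647.7 = 113.7 kg VSS/d.
Carbonaceous O₂ demand = substrate oxidised − cell-mass equivalent = 647.7 − 1.42 × 113.7 = 486.2 kg O₂/d.

R_O ≈ 486 kg O₂/d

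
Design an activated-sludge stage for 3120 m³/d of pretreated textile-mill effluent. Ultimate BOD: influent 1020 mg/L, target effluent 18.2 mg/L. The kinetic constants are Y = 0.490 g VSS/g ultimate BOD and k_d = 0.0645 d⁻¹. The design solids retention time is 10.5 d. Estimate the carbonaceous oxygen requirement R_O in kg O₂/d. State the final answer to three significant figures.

Observed yield with endogenous decay: Y_obs = Y / (1 + k_d·θ_c) = 0.490 / (1 + 0.0645 × 10.5) = 0.490 / 1.677 = 0.2921 g VSS/g ultimate BOD.
Substrate removed = Q·(S₀ − S) = 3120 m³/d × (1020 − 18.2) g/m³ = 3.13×10^6 g/d = 3126 kg/d.
Biomass synthesised: P_X = Y_obs × 3126 = 913.1 kg VSS/d.
R_O = Q·ΔS − 1.42 P_X = 3126 − 1297 = 1829 kg O₂/d.

R_O ≈ 1830 kg O₂/d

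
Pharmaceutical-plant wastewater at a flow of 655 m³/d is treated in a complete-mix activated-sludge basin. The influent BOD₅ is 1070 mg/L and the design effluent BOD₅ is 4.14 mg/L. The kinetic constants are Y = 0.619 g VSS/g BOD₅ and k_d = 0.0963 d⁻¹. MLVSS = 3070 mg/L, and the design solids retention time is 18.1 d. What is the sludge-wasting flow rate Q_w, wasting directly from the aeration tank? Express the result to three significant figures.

Q_w ≈ 51.3 m³/d

Steady-state biomass mass balance: V·X·(1 + k_d·θ_c) = Y·Q·(S₀ − S)·θ_c, so V = 0.619 × 655 × (1070 − 4.14) × 18.1 / [3070 × (1 + 0.0963 × 18.1)] = 7.82×10^6 / 8421 = 928.8 m³.
Wasting from the aeration tank: Q_w = V / θ_c = 928.8 / 18.1 = 51.32 m³/d.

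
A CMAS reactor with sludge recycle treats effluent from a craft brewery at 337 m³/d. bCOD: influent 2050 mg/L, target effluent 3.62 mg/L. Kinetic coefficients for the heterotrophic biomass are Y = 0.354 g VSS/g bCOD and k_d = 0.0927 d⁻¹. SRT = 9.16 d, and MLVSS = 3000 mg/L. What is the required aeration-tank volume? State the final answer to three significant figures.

Rearranging the biomass balance for a CMAS with decay, V = Y·Q·ΔS·θ_c / [X·(1+k_d θ_c)] = 0.354 × 337 × (2050 − 3.62) × 9.16 / [3000 × (1 + 0.0927 × 9.16)] = 2.24×10^6 / 5547 = 403.1 m³.

V ≈ 403 m³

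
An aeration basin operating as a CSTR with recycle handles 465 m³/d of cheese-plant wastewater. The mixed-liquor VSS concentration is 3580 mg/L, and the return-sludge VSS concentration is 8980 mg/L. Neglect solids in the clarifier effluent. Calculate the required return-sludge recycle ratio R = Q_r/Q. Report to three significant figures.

Solids balance on the clarifier gives (1+R)X = R·X_r, so R = X/(X_r − X) = 3580 / (8980 − 3580) = 0.6630.

R ≈ 0.663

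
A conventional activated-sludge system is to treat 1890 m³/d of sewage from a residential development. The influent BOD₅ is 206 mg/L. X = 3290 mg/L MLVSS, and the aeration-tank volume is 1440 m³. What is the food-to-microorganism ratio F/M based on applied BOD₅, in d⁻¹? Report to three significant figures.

F/M ≈ 0.0822 d⁻¹

F/M = applied load / biomass = Q·S₀/(V·X) = 1890 × 206 / (1440 × 3290) = 0.08218 d⁻¹.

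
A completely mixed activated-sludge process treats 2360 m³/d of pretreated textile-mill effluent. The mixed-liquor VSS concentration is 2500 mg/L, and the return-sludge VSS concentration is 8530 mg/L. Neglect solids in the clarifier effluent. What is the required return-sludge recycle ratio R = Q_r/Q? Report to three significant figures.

R = Q_r/Q = X/(X_r − X) = 2500 / (8530 − 2500) = 0.4146.

R ≈ 0.415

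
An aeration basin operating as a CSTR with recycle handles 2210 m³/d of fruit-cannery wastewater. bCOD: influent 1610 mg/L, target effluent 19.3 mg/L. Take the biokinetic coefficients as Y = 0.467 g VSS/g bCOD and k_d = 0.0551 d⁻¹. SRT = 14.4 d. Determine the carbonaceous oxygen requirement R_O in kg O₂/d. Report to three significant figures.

Y_obs = Y / (1 + k_d θ_c) = 0.467 / (1 + 0.0551 × 14.4) = 0.467 / 1.793 = 0.2604.
ΔS = 1610 − 19.3 = 1591 mg/L, so the substrate removal rate is 2210 × 1591/1000 = 3515 kg bCOD/d.
Net sludge production P_X = 0.2604 × 3515 = 915.4 kg VSS/d.
R_O = Q·(S₀ − S) − 1.42·P_X = 3515 − 1.42 × 915.4 = 2216 kg O₂/d.

R_O ≈ 2220 kg O₂/d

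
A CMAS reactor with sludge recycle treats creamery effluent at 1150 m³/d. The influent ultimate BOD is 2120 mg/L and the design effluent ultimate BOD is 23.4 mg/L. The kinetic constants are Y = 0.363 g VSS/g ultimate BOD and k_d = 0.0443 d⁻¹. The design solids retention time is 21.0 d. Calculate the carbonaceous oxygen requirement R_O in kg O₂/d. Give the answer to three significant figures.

Y_obs = Y / (1 + k_d θ_c) = 0.363 / (1 + 0.0443 × 21.0) = 0.363 / 1.930 = 0.1881.
ΔS = 2120 − 23.4 = 2097 mg/L, so the substrate removal rate is 1150 × 2097/1000 = 2411 kg ultimate BOD/d.
P_X = Y_obs·Q·(S₀ − S) = 0.1881 × 2411 = 453.4 kg VSS/d.
R_O = Q·ΔS − 1.42 P_X = 2411 − 643.8 = 1767 kg O₂/d.

R_O ≈ 1770 kg O₂/d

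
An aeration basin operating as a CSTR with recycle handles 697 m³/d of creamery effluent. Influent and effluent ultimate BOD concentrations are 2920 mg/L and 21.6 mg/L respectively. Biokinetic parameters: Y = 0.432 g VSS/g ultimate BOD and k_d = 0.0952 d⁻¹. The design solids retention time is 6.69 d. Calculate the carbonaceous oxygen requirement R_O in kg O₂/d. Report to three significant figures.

Y_obs = Y / (1 + k_d θ_c) = 0.432 / (1 + 0.0952 × 6.69) = 0.432 / 1.637 = 0.2639.
Q·(S₀ − S) = 697 × (2920 − 21.6) × 10⁻³ = 2020 kg/d removed.
Net sludge production P_X = 0.2639 × 2020 = 533.2 kg VSS/d.
R_O = Q·ΔS − 1.42 P_X = 2020 − 757.1 = 1263 kg O₂/d.

R_O ≈ 1260 kg O₂/d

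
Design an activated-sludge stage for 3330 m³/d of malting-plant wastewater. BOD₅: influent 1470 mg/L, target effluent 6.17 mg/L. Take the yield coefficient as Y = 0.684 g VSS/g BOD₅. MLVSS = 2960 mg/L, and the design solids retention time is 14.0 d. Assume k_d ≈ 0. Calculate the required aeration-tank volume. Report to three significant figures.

V ≈ 15800 m³

Biomass mass balance (decay neglected): V·X = Y·Q·(S₀ − S)·θ_c, so V = 0.684 × 3330 × (1470 − 6.17) × 14.0 / 2960 = 15770 m³.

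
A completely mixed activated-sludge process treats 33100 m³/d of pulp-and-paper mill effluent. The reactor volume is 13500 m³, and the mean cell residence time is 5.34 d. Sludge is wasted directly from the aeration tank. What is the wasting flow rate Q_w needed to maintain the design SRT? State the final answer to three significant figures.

Q_w ≈ 2530 m³/d

With mixed-liquor wasting, θ_c = V/Q_w, so Q_w = V/θ_c = 13500/5.34 = 2528 m³/d.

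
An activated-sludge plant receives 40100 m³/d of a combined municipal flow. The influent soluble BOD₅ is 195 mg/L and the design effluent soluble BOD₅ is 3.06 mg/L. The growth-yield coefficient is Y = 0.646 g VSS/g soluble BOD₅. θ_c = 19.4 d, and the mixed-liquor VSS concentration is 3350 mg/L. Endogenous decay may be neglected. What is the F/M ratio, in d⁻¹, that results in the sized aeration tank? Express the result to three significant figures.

V·X = Y·Q·ΔS·θ_c gives V = 0.646 × 40100 × (195 − 3.06) × 19.4 / 3350 = 28794 m³.
F/M = applied load / biomass = Q·S₀/(V·X) = 40100 × 195 / (28794 × 3350) = 0.08107 d⁻¹.

F/M ≈ 0.0811 d⁻¹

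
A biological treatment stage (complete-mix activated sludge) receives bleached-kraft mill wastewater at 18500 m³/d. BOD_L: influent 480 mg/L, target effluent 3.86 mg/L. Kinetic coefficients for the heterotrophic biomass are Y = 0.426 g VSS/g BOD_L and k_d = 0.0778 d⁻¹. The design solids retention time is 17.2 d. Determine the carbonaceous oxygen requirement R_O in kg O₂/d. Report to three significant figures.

Y_obs = Y / (1 + k_d θ_c) = 0.426 / (1 + 0.0778 × 17.2) = 0.426 / 2.338 = 0.1822.
ΔS = 480 − 3.86 = 476.1 mg/L, so the substrate removal rate is 18500 × 476.1/1000 = 8809 kg BOD_L/d.
Biomass synthesised: P_X = Y_obs × 8809 = 1605 kg VSS/d.
R_O = Q·(S₀ − S) − 1.42·P_X = 8809 − 1.42 × 1605 = 6530 kg O₂/d.

R_O ≈ 6530 kg O₂/d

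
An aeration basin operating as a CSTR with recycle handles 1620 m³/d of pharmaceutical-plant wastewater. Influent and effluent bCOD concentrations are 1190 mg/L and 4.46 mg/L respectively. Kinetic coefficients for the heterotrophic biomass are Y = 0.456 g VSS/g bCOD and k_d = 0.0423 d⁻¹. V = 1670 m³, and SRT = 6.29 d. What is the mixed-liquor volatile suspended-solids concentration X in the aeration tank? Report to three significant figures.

X = Y·Q·ΔS·θ_c / [V·(1 + k_d θ_c)] = 0.456 × 1620 × (1190 − 4.46) × 6.29 / [1670 × (1 + 0.0423 × 6.29)] = 2605 mg/L.

X ≈ 2610 mg/L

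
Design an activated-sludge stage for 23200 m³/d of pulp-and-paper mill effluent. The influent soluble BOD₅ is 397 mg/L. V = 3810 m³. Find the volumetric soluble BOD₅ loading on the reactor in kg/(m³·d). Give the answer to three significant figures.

L_v ≈ 2.42 kg soluble BOD₅/(m³·d)

L_v = Q S₀ / V = 23200 × 397 × 10⁻³ / 3810 = 2.417 kg/(m³·d).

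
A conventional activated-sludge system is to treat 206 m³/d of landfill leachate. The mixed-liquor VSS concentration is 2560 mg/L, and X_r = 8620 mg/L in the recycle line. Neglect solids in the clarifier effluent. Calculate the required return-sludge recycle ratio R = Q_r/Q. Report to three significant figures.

R ≈ 0.422

Solids balance on the clarifier gives (1+R)X = R·X_r, so R = X/(X_r − X) = 2560 / (8620 − 2560) = 0.4224.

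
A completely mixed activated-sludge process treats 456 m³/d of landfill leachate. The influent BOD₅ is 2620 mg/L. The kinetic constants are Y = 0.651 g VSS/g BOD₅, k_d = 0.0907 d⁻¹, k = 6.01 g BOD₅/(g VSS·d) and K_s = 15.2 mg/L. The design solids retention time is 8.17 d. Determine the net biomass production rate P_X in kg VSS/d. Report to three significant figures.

For a completely mixed reactor with recycle the Lawrence–McCarty relation gives S = K_s·(1 + k_d·θ_c) / [θ_c·(Y·k − k_d) − 1] = 15.2 × (1 + 0.0907 × 8.17) / [8.17 × (0.651 × 6.01 − 0.0907) − 1] = 26.46 / 30.22 = 0.8756 mg/L.
Correct the yield for decay: Y_obs = Y/(1 + k_d θ_c) = 0.651 / (1 + 0.0907 × 8.17) = 0.651 / 1.741 = 0.3739.
ΔS = 2620 − 0.876 = 2619 mg/L, so the substrate removal rate is 456 × 2619/1000 = 1194 kg BOD₅/d.
Biomass produced: P_X = Y_obs·Q·ΔS = 0.3739 × 1194 ≈ 446.6 kg VSS/d.

P_X ≈ 447 kg VSS/d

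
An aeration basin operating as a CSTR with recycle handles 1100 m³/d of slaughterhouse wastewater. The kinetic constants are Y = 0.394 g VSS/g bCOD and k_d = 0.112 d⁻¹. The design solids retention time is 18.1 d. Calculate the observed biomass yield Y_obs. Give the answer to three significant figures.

Correct the yield for decay: Y_obs = Y/(1 + k_d θ_c) = 0.394 / (1 + 0.112 × 18.1) = 0.394 / 3.027 = 0.1302.

Y_obs ≈ 0.130 g VSS/g bCOD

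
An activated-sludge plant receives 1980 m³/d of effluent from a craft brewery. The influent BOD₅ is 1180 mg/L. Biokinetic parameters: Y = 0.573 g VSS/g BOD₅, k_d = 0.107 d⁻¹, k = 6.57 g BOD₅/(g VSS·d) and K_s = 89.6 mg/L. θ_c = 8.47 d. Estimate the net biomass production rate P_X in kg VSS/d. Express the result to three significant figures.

P_X ≈ 699 kg VSS/d

For a completely mixed reactor with recycle the Lawrence–McCarty relation gives S = K_s·(1 + k_d·θ_c) / [θ_c·(Y·k − k_d) − 1] = 89.6 × (1 + 0.107 × 8.47) / [8.47 × (0.573 × 6.57 − 0.107) − 1] = 170.8 / 29.98 = 5.697 mg/L.
Y_obs = Y / (1 + k_d θ_c) = 0.573 / (1 + 0.107 × 8.47) = 0.573 / 1.906 = 0.3006.
ΔS = 1180 − 5.70 = 1174 mg/L, so the substrate removal rate is 1980 × 1174/1000 = 2325 kg BOD₅/d.
Net biomass production P_X = Y_obs × Q·(S₀ − S) = 0.3006 × 2325 = 698.9 kg VSS/d.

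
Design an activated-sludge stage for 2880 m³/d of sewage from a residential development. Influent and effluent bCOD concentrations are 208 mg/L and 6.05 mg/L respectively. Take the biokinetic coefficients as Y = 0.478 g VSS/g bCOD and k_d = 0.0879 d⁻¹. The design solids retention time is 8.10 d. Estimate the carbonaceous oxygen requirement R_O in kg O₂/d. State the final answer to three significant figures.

The observed yield is Y_obs = Y/(1 + k_d·θ_c) = 0.478 / (1 + 0.0879 × 8.10) = 0.478 / 1.712 = 0.2792 g VSS per g bCOD removed.
ΔS = 208 − 6.05 = 201.9 mg/L, so the substrate removal rate is 2880 × 201.9/1000 = 581.6 kg bCOD/d.
Biomass synthesised: P_X = Y_obs × 581.6 = 162.4 kg VSS/d.
Carbonaceous O₂ demand = substrate oxidised − cell-mass equivalent = 581.6 − 1.42 × 162.4 = 351.0 kg O₂/d.

R_O ≈ 351 kg O₂/d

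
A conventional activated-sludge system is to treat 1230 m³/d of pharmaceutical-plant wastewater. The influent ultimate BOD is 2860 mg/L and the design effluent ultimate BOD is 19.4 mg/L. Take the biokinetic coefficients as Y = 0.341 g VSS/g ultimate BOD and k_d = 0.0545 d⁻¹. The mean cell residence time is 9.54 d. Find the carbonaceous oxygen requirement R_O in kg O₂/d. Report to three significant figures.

R_O ≈ 2380 kg O₂/d

Y_obs = Y / (1 + k_d θ_c) = 0.341 / (1 + 0.0545 × 9.54) = 0.341 / 1.520 = 0.2244.
Q·(S₀ − S) = 1230 × (2860 − 19.4) × 10⁻³ = 3494 kg/d removed.
Biomass synthesised: P_X = Y_obs × 3494 = 783.9 kg VSS/d.
R_O = Q·ΔS − 1.42 P_X = 3494 − 1113 = 2381 kg O₂/d.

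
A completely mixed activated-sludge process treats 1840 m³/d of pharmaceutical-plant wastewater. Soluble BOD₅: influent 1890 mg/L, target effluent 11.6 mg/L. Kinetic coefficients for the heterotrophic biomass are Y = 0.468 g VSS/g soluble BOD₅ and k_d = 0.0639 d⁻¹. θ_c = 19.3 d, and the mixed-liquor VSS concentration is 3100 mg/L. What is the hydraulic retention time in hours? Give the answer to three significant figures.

From the SRT design equation V = Y Q (S₀−S) θ_c / [X (1 + k_d θ_c)] = 0.468 × 1840 × (1890 − 11.6) × 19.3 / [3100 × (1 + 0.0639 × 19.3)] = 3.12×10^7 / 6923 = 4509 m³.
Hydraulic retention time τ = V/Q = 4509 / 1840 = 2.451 d = 58.82 h.

τ ≈ 58.8 h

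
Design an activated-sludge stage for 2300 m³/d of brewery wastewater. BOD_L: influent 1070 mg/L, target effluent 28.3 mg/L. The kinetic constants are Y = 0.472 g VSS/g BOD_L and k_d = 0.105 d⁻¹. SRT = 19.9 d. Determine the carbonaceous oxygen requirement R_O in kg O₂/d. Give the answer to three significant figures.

Y_obs = Y / (1 + k_d θ_c) = 0.472 / (1 + 0.105 × 19.9) = 0.472 / 3.089 = 0.1528.
ΔS = 1070 − 28.3 = 1042 mg/L, so the substrate removal rate is 2300 × 1042/1000 = 2396 kg BOD_L/d.
Net sludge production P_X = 0.1528 × 2396 = 366.0 kg VSS/d.
R_O = Q·(S₀ − S) − 1.42·P_X = 2396 − 1.42 × 366.0 = 1876 kg O₂/d.

R_O ≈ 1880 kg O₂/d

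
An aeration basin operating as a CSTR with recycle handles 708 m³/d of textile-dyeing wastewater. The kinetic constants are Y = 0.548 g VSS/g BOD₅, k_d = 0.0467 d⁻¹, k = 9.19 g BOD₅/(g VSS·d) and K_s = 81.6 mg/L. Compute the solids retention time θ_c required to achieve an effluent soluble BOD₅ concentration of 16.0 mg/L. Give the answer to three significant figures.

θ_c ≈ 1.28 d

Specific growth rate at S = 16.0 mg/L: μ = YkS/(K_s+S) = 0.548·9.19·16.0/(81.6+16.0) = 0.8256 d⁻¹.
θ_c = 1/(μ − k_d) = 1/(0.8256 − 0.0467) = 1/0.7789 = 1.284 d.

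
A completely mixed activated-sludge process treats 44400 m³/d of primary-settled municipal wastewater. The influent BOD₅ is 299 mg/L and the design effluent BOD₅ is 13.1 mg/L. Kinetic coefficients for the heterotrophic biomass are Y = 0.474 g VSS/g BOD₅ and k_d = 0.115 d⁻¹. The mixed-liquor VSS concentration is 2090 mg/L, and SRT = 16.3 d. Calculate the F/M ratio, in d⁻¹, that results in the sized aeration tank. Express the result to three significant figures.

F/M ≈ 0.389 d⁻¹

Rearranging the biomass balance for a CMAS with decay, V = Y·Q·ΔS·θ_c / [X·(1+k_d θ_c)] = 0.474 × 44400 × (299 − 13.1) × 16.3 / [2090 × (1 + 0.115 × 16.3)] = 9.81×10^7 / 6008 = 16325 m³.
F/M = Q·S₀ / (V·X) = 44400 × 299 / (16325 × 2090) = 0.3891 g BOD₅·(g VSS·d)⁻¹.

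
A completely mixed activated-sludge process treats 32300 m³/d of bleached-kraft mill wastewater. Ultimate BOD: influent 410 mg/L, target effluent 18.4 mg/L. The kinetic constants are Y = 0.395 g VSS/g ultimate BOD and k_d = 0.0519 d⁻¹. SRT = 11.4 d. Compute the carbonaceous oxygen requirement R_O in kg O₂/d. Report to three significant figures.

R_O ≈ 8190 kg O₂/d

Correct the yield for decay: Y_obs = Y/(1 + k_d θ_c) = 0.395 / (1 + 0.0519 × 11.4) = 0.395 / 1.592 = 0.2482.
Q·(S₀ − S) = 32300 × (410 − 18.4) × 10⁻³ = 12649 kg/d removed.
P_X = Y_obs·Q·(S₀ − S) = 0.2482 × 12649 = 3139 kg VSS/d.
Carbonaceous O₂ demand = substrate oxidised − cell-mass equivalent = 12649 − 1.42 × 3139 = 8191 kg O₂/d.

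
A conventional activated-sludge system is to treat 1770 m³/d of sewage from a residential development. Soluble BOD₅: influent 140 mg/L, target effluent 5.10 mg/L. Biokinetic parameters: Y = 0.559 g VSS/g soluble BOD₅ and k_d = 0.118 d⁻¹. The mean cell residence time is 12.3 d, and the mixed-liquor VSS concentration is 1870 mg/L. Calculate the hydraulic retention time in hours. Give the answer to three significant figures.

Rearranging the biomass balance for a CMAS with decay, V = Y·Q·ΔS·θ_c / [X·(1+k_d θ_c)] = 0.559 × 1770 × (140 − 5.10) × 12.3 / [1870 × (1 + 0.118 × 12.3)] = 1.64×10^6 / 4584 = 358.1 m³.
Hydraulic retention time τ = V/Q = 358.1 / 1770 = 0.2023 d = 4.856 h.

τ ≈ 4.86 h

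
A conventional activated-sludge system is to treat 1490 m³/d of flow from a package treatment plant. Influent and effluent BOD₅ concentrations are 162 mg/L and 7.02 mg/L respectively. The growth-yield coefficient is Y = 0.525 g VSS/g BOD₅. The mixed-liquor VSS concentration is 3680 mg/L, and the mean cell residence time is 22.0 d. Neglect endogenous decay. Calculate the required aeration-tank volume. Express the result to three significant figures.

With k_d = 0 the design equation reduces to V = Y Q (S₀−S) θ_c / X = 0.525 × 1490 × (162 − 7.02) × 22.0 / 3680 = 724.8 m³.

V ≈ 725 m³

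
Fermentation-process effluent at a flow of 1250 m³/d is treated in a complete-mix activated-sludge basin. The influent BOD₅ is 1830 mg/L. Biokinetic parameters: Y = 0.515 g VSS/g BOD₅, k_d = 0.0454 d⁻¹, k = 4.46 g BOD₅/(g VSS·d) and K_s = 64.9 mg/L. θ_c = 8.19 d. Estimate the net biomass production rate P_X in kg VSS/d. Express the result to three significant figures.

P_X ≈ 856 kg VSS/d

Effluent substrate depends only on kinetics and SRT: S = K_s(1 + k_d θ_c) / [θ_c(Yk − k_d) − 1] = 64.9 × (1 + 0.0454 × 8.19) / [8.19 × (0.515 × 4.46 − 0.0454) − 1] = 89.03 / 17.44 = 5.105 mg/L.
Correct the yield for decay: Y_obs = Y/(1 + k_d θ_c) = 0.515 / (1 + 0.0454 × 8.19) = 0.515 / 1.372 = 0.3754.
ΔS = 1830 − 5.11 = 1825 mg/L, so the substrate removal rate is 1250 × 1825/1000 = 2281 kg BOD₅/d.
Biomass produced: P_X = Y_obs·Q·ΔS = 0.3754 × 2281 ≈ 856.4 kg VSS/d.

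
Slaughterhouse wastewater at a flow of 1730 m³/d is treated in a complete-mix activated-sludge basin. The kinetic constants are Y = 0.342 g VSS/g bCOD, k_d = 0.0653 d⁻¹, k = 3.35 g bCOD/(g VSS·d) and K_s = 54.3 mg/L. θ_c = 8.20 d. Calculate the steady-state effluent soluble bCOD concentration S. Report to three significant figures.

S ≈ 10.6 mg/L

For a completely mixed reactor with recycle the Lawrence–McCarty relation gives S = K_s·(1 + k_d·θ_c) / [θ_c·(Y·k − k_d) − 1] = 54.3 × (1 + 0.0653 × 8.20) / [8.20 × (0.342 × 3.35 − 0.0653) − 1] = 83.38 / 7.859 = 10.61 mg/L.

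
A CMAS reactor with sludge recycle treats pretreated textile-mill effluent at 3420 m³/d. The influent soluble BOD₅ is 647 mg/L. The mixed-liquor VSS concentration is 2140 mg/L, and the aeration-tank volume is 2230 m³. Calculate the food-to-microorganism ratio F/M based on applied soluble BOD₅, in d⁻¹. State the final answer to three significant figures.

F/M ≈ 0.464 d⁻¹

F/M = applied load / biomass = Q·S₀/(V·X) = 3420 × 647 / (2230 × 2140) = 0.4637 d⁻¹.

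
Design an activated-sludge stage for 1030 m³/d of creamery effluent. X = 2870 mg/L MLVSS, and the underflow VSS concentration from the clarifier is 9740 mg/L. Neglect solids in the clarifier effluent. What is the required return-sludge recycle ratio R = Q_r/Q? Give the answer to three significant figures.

R = Q_r/Q = X/(X_r − X) = 2870 / (9740 − 2870) = 0.4178.

R ≈ 0.418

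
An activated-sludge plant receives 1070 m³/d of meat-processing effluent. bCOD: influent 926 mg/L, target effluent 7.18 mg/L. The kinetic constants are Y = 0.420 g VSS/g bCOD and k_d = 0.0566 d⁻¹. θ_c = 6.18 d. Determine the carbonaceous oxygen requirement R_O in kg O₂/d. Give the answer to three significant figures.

R_O ≈ 549 kg O₂/d

Correct the yield for decay: Y_obs = Y/(1 + k_d θ_c) = 0.420 / (1 + 0.0566 × 6.18) = 0.420 / 1.350 = 0.3112.
Substrate removed = Q·(S₀ − S) = 1070 m³/d × (926 − 7.18) g/m³ = 9.83×10^5 g/d = 983.1 kg/d.
P_X = Y_obs·Q·(S₀ − S) = 0.3112 × 983.1 = 305.9 kg VSS/d.
Carbonaceous O₂ demand = substrate oxidised − cell-mass equivalent = 983.1 − 1.42 × 305.9 = 548.7 kg O₂/d.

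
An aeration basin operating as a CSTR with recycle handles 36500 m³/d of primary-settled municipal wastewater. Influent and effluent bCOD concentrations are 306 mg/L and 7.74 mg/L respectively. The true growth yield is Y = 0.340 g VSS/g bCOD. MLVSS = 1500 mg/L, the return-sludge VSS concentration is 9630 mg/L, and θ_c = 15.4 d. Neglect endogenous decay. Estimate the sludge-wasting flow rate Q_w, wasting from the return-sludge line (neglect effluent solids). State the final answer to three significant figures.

Q_w ≈ 384 m³/d

Biomass mass balance (decay neglected): V·X = Y·Q·(S₀ − S)·θ_c, so V = 0.340 × 36500 × (306 − 7.74) × 15.4 / 1500 = 38001 m³.
Q_w = (V·X)/(θ_c X_r) = 38001 × 1500 / (15.4 × 9630) = 384.4 m³/d.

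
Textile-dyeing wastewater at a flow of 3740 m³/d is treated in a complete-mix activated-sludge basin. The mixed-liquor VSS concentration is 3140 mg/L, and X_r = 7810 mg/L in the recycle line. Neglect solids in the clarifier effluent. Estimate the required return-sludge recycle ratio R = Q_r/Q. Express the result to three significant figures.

Solids balance on the clarifier gives (1+R)X = R·X_r, so R = X/(X_r − X) = 3140 / (7810 − 3140) = 0.6724.

R ≈ 0.672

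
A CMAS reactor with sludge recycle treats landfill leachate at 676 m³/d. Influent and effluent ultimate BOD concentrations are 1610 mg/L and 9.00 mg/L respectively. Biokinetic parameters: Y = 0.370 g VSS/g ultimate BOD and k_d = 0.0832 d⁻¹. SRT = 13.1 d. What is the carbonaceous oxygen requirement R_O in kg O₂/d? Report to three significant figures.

The observed yield is Y_obs = Y/(1 + k_d·θ_c) = 0.370 / (1 + 0.0832 × 13.1) = 0.370 / 2.090 = 0.1770 g VSS per g ultimate BOD removed.
Q·(S₀ − S) = 676 × (1610 − 9.00) × 10⁻³ = 1082 kg/d removed.
Biomass synthesised: P_X = Y_obs × 1082 = 191.6 kg VSS/d.
R_O = Q·(S₀ − S) − 1.42·P_X = 1082 − 1.42 × 191.6 = 810.2 kg O₂/d.

R_O ≈ 810 kg O₂/d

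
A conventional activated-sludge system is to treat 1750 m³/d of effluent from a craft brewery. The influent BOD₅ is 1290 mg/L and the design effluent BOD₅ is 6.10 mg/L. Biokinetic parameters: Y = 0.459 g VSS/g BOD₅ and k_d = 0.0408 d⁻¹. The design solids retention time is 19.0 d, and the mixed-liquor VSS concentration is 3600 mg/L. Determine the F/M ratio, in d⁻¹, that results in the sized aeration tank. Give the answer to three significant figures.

F/M ≈ 0.205 d⁻¹

From the SRT design equation V = Y Q (S₀−S) θ_c / [X (1 + k_d θ_c)] = 0.459 × 1750 × (1290 − 6.10) × 19.0 / [3600 × (1 + 0.0408 × 19.0)] = 1.96×10^7 / 6391 = 3066 m³.
Food-to-microorganism ratio F/M = Q S₀ / (V X) = 1750 × 1290 / (3066 × 3600) = 0.2045 d⁻¹.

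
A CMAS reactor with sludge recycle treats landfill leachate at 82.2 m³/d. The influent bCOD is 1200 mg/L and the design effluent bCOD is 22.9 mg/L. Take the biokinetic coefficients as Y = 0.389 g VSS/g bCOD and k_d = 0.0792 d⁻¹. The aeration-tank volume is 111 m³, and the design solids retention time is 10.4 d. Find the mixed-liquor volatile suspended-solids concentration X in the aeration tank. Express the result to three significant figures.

X ≈ 1930 mg/L

From V·X·(1 + k_d·θ_c) = Y·Q·(S₀ − S)·θ_c: X = 0.389 × 82.2 × (1200 − 22.9) × 10.4 / [111 × (1 + 0.0792 × 10.4)] = 1934 mg/L.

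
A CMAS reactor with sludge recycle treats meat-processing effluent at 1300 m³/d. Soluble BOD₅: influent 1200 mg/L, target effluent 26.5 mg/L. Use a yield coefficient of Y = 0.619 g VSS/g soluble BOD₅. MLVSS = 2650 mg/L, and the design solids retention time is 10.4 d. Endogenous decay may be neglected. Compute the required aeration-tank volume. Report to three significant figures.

V ≈ 3710 m³

V·X = Y·Q·ΔS·θ_c gives V = 0.619 × 1300 × (1200 − 26.5) × 10.4 / 2650 = 3706 m³.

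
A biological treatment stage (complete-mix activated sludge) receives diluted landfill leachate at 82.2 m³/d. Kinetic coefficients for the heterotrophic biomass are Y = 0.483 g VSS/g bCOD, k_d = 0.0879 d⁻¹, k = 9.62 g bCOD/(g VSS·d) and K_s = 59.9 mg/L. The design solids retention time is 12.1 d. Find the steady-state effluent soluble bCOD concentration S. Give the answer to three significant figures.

S ≈ 2.28 mg/L

Effluent substrate depends only on kinetics and SRT: S = K_s(1 + k_d θ_c) / [θ_c(Yk − k_d) − 1] = 59.9 × (1 + 0.0879 × 12.1) / [12.1 × (0.483 × 9.62 − 0.0879) − 1] = 123.6 / 54.16 = 2.282 mg/L.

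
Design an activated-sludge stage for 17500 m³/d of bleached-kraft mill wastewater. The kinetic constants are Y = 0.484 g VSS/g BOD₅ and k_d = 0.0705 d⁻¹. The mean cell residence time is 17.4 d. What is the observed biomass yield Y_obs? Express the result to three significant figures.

Y_obs ≈ 0.217 g VSS/g BOD₅

Correct the yield for decay: Y_obs = Y/(1 + k_d θ_c) = 0.484 / (1 + 0.0705 × 17.4) = 0.484 / 2.227 = 0.2174.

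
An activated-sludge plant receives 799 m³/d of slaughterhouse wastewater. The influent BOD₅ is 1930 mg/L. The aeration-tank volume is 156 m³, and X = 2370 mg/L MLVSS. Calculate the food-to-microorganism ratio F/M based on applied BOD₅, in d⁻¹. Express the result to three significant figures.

F/M ≈ 4.17 d⁻¹

F/M = Q·S₀ / (V·X) = 799 × 1930 / (156.0 × 2370) = 4.171 g BOD₅·(g VSS·d)⁻¹.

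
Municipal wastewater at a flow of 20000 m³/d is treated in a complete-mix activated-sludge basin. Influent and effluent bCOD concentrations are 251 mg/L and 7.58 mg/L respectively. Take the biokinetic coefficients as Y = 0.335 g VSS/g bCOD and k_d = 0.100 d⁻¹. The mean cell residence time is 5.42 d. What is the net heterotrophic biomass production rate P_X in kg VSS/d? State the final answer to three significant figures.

Observed yield with endogenous decay: Y_obs = Y / (1 + k_d·θ_c) = 0.335 / (1 + 0.100 × 5.42) = 0.335 / 1.542 = 0.2173 g VSS/g bCOD.
ΔS = 251 − 7.58 = 243.4 mg/L, so the substrate removal rate is 20000 × 243.4/1000 = 4868 kg bCOD/d.
P_X = Y_obs · Q(S₀ − S) = 0.2173 × 4868 = 1058 kg VSS/d.

P_X ≈ 1060 kg VSS/d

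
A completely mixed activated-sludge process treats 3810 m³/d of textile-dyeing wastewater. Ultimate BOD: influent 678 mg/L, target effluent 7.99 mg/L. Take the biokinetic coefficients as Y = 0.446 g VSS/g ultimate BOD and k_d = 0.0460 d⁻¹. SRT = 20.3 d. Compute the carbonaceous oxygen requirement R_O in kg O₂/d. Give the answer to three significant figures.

R_O ≈ 1720 kg O₂/d

Correct the yield for decay: Y_obs = Y/(1 + k_d θ_c) = 0.446 / (1 + 0.0460 × 20.3) = 0.446 / 1.934 = 0.2306.
Q·(S₀ − S) = 3810 × (678 − 7.99) × 10⁻³ = 2553 kg/d removed.
Net sludge production P_X = 0.2306 × 2553 = 588.7 kg VSS/d.
R_O = Q·ΔS − 1.42 P_X = 2553 − 836.0 = 1717 kg O₂/d.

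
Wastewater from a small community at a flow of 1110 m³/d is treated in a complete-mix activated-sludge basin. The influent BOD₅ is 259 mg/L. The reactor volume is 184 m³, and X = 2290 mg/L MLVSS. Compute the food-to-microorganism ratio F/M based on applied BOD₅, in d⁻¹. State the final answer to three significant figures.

F/M = applied load / biomass = Q·S₀/(V·X) = 1110 × 259 / (184.0 × 2290) = 0.6823 d⁻¹.

F/M ≈ 0.682 d⁻¹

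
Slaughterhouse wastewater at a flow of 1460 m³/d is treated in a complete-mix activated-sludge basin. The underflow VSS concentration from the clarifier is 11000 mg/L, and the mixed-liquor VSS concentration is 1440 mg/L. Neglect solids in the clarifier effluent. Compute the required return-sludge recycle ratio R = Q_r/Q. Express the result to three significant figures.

R = Q_r/Q = X/(X_r − X) = 1440 / (11000 − 1440) = 0.1506.

R ≈ 0.151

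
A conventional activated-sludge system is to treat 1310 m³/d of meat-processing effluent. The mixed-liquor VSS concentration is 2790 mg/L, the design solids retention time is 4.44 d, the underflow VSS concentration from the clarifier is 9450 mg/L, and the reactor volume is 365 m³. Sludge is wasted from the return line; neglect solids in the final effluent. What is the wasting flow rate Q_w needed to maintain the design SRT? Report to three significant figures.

Wasting from the return line (neglecting effluent solids): Q_w = V·X / (θ_c·X_r) = 365.0 × 2790 / (4.44 × 9450) = 24.27 m³/d.

Q_w ≈ 24.3 m³/d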